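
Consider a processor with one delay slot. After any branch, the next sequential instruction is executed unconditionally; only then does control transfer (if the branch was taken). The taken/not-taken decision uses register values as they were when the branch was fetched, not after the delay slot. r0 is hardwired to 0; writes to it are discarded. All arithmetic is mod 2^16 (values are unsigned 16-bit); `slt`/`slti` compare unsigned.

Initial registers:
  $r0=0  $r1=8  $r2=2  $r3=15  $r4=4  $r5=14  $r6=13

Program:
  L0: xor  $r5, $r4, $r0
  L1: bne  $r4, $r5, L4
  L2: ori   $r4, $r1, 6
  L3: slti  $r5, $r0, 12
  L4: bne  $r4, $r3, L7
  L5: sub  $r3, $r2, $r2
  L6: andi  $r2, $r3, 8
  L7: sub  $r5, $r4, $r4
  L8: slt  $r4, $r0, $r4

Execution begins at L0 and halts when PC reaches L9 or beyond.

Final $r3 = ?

0

[0] xor  $r5, $r4, $r0  →  {$r0:0, $r1:8, $r2:2, $r3:15, $r4:4, $r5:4, $r6:13}
[1] bne  $r4, $r5, L4  →  {$r0:0, $r1:8, $r2:2, $r3:15, $r4:4, $r5:4, $r6:13}  ⟨branch fallthrough⟩
[2] ori   $r4, $r1, 6  →  {$r0:0, $r1:8, $r2:2, $r3:15, $r4:14, $r5:4, $r6:13}
[3] slti  $r5, $r0, 12  →  {$r0:0, $r1:8, $r2:2, $r3:15, $r4:14, $r5:1, $r6:13}
[4] bne  $r4, $r3, L7  →  {$r0:0, $r1:8, $r2:2, $r3:15, $r4:14, $r5:1, $r6:13}  ⟨branch taken⟩
[5] sub  $r3, $r2, $r2  →  {$r0:0, $r1:8, $r2:2, $r3:0, $r4:14, $r5:1, $r6:13}
[7] sub  $r5, $r4, $r4  →  {$r0:0, $r1:8, $r2:2, $r3:0, $r4:14, $r5:0, $r6:13}
[8] slt  $r4, $r0, $r4  →  {$r0:0, $r1:8, $r2:2, $r3:0, $r4:1, $r5:0, $r6:13}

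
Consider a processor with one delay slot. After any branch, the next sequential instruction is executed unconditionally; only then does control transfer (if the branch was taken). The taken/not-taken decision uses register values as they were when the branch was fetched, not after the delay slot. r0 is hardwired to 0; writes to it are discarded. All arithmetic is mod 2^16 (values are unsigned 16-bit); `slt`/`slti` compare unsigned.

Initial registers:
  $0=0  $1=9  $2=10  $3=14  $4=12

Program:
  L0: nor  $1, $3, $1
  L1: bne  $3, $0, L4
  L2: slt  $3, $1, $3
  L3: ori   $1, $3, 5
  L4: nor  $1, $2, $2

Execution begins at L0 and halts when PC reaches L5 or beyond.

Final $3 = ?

0

  step pc=0: nor  $1, $3, $1  regs=(0,65520,10,14,12)
  step pc=1: bne  $3, $0, L4  cond=T  regs=(0,65520,10,14,12)
  step pc=2: slt  $3, $1, $3  regs=(0,65520,10,0,12)
  step pc=4: nor  $1, $2, $2  regs=(0,65525,10,0,12)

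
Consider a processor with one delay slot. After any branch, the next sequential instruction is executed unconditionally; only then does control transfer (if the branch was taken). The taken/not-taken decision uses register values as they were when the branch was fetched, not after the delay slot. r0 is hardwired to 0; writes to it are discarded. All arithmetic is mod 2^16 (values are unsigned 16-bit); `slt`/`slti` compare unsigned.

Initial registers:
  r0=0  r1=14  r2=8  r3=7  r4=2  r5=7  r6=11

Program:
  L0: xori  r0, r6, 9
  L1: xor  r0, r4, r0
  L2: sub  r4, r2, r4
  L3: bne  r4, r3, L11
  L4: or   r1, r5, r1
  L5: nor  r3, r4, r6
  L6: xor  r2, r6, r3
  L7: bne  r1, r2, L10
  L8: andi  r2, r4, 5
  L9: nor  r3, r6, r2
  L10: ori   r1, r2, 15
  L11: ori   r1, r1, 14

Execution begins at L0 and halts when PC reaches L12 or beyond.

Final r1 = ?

15

[0] xori  r0, r6, 9  →  {r0:0, r1:14, r2:8, r3:7, r4:2, r5:7, r6:11}
[1] xor  r0, r4, r0  →  {r0:0, r1:14, r2:8, r3:7, r4:2, r5:7, r6:11}
[2] sub  r4, r2, r4  →  {r0:0, r1:14, r2:8, r3:7, r4:6, r5:7, r6:11}
[3] bne  r4, r3, L11  →  {r0:0, r1:14, r2:8, r3:7, r4:6, r5:7, r6:11}  ⟨branch taken⟩
[4] or   r1, r5, r1  →  {r0:0, r1:15, r2:8, r3:7, r4:6, r5:7, r6:11}
[11] ori   r1, r1, 14  →  {r0:0, r1:15, r2:8, r3:7, r4:6, r5:7, r6:11}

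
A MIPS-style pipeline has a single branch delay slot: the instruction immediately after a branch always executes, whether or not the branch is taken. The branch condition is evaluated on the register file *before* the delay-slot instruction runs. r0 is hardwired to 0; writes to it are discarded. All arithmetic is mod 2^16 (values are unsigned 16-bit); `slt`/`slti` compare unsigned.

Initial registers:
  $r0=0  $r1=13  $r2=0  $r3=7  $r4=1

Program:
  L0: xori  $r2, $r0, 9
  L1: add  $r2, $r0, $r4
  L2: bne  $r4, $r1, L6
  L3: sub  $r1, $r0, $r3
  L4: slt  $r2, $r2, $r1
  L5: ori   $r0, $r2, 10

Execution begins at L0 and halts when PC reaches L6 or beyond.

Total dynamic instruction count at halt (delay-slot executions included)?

PC=0  xori  $r2, $r0, 9      | $r0=0 $r1=13 $r2=9 $r3=7 $r4=1
PC=1  add  $r2, $r0, $r4     | $r0=0 $r1=13 $r2=1 $r3=7 $r4=1
PC=2  bne  $r4, $r1, L6      | $r0=0 $r1=13 $r2=1 $r3=7 $r4=1  [TAKEN]
PC=3  sub  $r1, $r0, $r3     | $r0=0 $r1=65529 $r2=1 $r3=7 $r4=1

4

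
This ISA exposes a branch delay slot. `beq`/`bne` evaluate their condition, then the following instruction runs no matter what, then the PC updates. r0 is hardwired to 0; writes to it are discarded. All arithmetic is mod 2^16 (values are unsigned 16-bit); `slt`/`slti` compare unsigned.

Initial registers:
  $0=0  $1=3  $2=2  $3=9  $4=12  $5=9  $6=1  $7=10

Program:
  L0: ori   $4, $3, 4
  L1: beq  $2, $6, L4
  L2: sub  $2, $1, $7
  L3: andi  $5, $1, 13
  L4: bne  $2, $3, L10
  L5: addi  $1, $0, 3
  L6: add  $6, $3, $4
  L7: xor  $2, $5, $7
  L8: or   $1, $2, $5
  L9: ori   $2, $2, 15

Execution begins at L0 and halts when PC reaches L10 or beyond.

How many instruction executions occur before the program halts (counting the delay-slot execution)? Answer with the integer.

6

PC=0  ori   $4, $3, 4        | $0=0 $1=3 $2=2 $3=9 $4=13 $5=9 $6=1 $7=10
PC=1  beq  $2, $6, L4        | $0=0 $1=3 $2=2 $3=9 $4=13 $5=9 $6=1 $7=10  [not taken]
PC=2  sub  $2, $1, $7        | $0=0 $1=3 $2=65529 $3=9 $4=13 $5=9 $6=1 $7=10
PC=3  andi  $5, $1, 13       | $0=0 $1=3 $2=65529 $3=9 $4=13 $5=1 $6=1 $7=10
PC=4  bne  $2, $3, L10       | $0=0 $1=3 $2=65529 $3=9 $4=13 $5=1 $6=1 $7=10  [TAKEN]
PC=5  addi  $1, $0, 3        | $0=0 $1=3 $2=65529 $3=9 $4=13 $5=1 $6=1 $7=10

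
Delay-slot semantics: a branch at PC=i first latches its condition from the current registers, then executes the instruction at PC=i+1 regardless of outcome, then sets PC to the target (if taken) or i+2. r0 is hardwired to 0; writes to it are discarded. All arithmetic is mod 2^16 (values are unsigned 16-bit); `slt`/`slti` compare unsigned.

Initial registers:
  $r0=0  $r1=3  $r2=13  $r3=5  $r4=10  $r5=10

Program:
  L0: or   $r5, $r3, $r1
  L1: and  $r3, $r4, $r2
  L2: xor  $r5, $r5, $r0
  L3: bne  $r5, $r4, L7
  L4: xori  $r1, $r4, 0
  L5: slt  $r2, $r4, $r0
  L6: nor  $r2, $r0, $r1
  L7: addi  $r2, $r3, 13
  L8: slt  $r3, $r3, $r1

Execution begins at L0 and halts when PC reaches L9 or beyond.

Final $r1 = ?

10

PC=0  or   $r5, $r3, $r1     | $r0=0 $r1=3 $r2=13 $r3=5 $r4=10 $r5=7
PC=1  and  $r3, $r4, $r2     | $r0=0 $r1=3 $r2=13 $r3=8 $r4=10 $r5=7
PC=2  xor  $r5, $r5, $r0     | $r0=0 $r1=3 $r2=13 $r3=8 $r4=10 $r5=7
PC=3  bne  $r5, $r4, L7      | $r0=0 $r1=3 $r2=13 $r3=8 $r4=10 $r5=7  [TAKEN]
PC=4  xori  $r1, $r4, 0      | $r0=0 $r1=10 $r2=13 $r3=8 $r4=10 $r5=7
PC=7  addi  $r2, $r3, 13     | $r0=0 $r1=10 $r2=21 $r3=8 $r4=10 $r5=7
PC=8  slt  $r3, $r3, $r1     | $r0=0 $r1=10 $r2=21 $r3=1 $r4=10 $r5=7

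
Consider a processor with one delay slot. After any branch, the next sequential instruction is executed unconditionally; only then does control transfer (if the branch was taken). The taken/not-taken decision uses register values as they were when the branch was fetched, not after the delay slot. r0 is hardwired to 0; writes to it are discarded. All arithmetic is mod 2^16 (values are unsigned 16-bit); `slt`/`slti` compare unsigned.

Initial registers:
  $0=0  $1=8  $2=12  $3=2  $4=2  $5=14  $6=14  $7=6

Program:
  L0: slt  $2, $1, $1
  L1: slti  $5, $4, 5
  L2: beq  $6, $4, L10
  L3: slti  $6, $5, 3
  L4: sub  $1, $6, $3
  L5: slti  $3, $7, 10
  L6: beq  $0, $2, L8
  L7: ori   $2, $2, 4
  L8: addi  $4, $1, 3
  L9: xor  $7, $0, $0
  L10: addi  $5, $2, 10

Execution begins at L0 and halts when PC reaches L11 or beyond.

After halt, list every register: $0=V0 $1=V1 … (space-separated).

#0 slt  $2, $1, $1 ; 0/8/0/2/2/14/14/6
#1 slti  $5, $4, 5 ; 0/8/0/2/2/1/14/6
#2 beq  $6, $4, L10 ; 0/8/0/2/2/1/14/6 ; →fallthru
#3 slti  $6, $5, 3 ; 0/8/0/2/2/1/1/6
#4 sub  $1, $6, $3 ; 0/65535/0/2/2/1/1/6
#5 slti  $3, $7, 10 ; 0/65535/0/1/2/1/1/6
#6 beq  $0, $2, L8 ; 0/65535/0/1/2/1/1/6 ; →target
#7 ori   $2, $2, 4 ; 0/65535/4/1/2/1/1/6
#8 addi  $4, $1, 3 ; 0/65535/4/1/2/1/1/6
#9 xor  $7, $0, $0 ; 0/65535/4/1/2/1/1/0
#10 addi  $5, $2, 10 ; 0/65535/4/1/2/14/1/0

$0=0 $1=65535 $2=4 $3=1 $4=2 $5=14 $6=1 $7=0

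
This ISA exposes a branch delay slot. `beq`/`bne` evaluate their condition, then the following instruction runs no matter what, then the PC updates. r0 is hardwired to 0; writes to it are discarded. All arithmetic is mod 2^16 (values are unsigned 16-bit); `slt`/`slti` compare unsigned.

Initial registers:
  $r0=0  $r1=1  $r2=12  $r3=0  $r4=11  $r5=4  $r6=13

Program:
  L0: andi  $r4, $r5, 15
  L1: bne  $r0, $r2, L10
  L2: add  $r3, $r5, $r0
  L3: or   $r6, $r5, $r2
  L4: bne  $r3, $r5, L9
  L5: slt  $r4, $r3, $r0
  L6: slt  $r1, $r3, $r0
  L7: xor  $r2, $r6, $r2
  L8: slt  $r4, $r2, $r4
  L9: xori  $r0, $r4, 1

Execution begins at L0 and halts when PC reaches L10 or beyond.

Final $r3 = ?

4

PC=0  andi  $r4, $r5, 15     | $r0=0 $r1=1 $r2=12 $r3=0 $r4=4 $r5=4 $r6=13
PC=1  bne  $r0, $r2, L10     | $r0=0 $r1=1 $r2=12 $r3=0 $r4=4 $r5=4 $r6=13  [TAKEN]
PC=2  add  $r3, $r5, $r0     | $r0=0 $r1=1 $r2=12 $r3=4 $r4=4 $r5=4 $r6=13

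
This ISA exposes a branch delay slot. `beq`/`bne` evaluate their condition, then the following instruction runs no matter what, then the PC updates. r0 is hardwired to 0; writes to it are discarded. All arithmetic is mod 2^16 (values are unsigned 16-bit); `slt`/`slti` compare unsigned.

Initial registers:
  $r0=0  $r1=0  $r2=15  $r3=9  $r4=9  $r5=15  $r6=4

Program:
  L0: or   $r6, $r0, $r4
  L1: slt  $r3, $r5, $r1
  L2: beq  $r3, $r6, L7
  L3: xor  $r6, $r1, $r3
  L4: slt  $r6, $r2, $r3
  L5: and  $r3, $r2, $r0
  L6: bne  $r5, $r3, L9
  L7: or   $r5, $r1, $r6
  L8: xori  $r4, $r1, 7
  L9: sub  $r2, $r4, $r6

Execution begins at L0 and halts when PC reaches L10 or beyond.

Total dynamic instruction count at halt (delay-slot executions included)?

9

#0 or   $r6, $r0, $r4 ; 0/0/15/9/9/15/9
#1 slt  $r3, $r5, $r1 ; 0/0/15/0/9/15/9
#2 beq  $r3, $r6, L7 ; 0/0/15/0/9/15/9 ; →fallthru
#3 xor  $r6, $r1, $r3 ; 0/0/15/0/9/15/0
#4 slt  $r6, $r2, $r3 ; 0/0/15/0/9/15/0
#5 and  $r3, $r2, $r0 ; 0/0/15/0/9/15/0
#6 bne  $r5, $r3, L9 ; 0/0/15/0/9/15/0 ; →target
#7 or   $r5, $r1, $r6 ; 0/0/15/0/9/0/0
#9 sub  $r2, $r4, $r6 ; 0/0/9/0/9/0/0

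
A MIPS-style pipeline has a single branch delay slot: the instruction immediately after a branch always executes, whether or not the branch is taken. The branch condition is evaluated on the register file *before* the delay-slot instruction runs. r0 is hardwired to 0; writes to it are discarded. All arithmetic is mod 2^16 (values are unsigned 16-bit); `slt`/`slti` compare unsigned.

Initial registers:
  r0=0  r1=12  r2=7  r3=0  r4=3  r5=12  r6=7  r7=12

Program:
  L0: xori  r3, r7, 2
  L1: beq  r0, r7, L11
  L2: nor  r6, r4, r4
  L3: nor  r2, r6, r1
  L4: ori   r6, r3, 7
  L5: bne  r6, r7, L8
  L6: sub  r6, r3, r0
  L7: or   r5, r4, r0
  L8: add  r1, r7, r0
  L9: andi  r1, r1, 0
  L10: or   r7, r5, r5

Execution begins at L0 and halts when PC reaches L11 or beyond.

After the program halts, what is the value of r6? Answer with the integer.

PC=0  xori  r3, r7, 2        | r0=0 r1=12 r2=7 r3=14 r4=3 r5=12 r6=7 r7=12
PC=1  beq  r0, r7, L11       | r0=0 r1=12 r2=7 r3=14 r4=3 r5=12 r6=7 r7=12  [not taken]
PC=2  nor  r6, r4, r4        | r0=0 r1=12 r2=7 r3=14 r4=3 r5=12 r6=65532 r7=12
PC=3  nor  r2, r6, r1        | r0=0 r1=12 r2=3 r3=14 r4=3 r5=12 r6=65532 r7=12
PC=4  ori   r6, r3, 7        | r0=0 r1=12 r2=3 r3=14 r4=3 r5=12 r6=15 r7=12
PC=5  bne  r6, r7, L8        | r0=0 r1=12 r2=3 r3=14 r4=3 r5=12 r6=15 r7=12  [TAKEN]
PC=6  sub  r6, r3, r0        | r0=0 r1=12 r2=3 r3=14 r4=3 r5=12 r6=14 r7=12
PC=8  add  r1, r7, r0        | r0=0 r1=12 r2=3 r3=14 r4=3 r5=12 r6=14 r7=12
PC=9  andi  r1, r1, 0        | r0=0 r1=0 r2=3 r3=14 r4=3 r5=12 r6=14 r7=12
PC=10 or   r7, r5, r5        | r0=0 r1=0 r2=3 r3=14 r4=3 r5=12 r6=14 r7=12

14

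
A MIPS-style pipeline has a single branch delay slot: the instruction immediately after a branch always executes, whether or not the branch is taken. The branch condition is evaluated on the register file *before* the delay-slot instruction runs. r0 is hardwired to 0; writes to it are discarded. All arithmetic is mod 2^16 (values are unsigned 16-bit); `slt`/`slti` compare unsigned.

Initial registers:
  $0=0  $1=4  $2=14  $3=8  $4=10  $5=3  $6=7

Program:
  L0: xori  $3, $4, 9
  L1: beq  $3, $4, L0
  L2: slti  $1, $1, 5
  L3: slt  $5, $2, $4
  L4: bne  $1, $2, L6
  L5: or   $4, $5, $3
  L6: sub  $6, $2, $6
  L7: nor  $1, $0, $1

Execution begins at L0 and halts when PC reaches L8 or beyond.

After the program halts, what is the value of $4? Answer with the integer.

  step pc=0: xori  $3, $4, 9  regs=(0,4,14,3,10,3,7)
  step pc=1: beq  $3, $4, L0  cond=F  regs=(0,4,14,3,10,3,7)
  step pc=2: slti  $1, $1, 5  regs=(0,1,14,3,10,3,7)
  step pc=3: slt  $5, $2, $4  regs=(0,1,14,3,10,0,7)
  step pc=4: bne  $1, $2, L6  cond=T  regs=(0,1,14,3,10,0,7)
  step pc=5: or   $4, $5, $3  regs=(0,1,14,3,3,0,7)
  step pc=6: sub  $6, $2, $6  regs=(0,1,14,3,3,0,7)
  step pc=7: nor  $1, $0, $1  regs=(0,65534,14,3,3,0,7)

3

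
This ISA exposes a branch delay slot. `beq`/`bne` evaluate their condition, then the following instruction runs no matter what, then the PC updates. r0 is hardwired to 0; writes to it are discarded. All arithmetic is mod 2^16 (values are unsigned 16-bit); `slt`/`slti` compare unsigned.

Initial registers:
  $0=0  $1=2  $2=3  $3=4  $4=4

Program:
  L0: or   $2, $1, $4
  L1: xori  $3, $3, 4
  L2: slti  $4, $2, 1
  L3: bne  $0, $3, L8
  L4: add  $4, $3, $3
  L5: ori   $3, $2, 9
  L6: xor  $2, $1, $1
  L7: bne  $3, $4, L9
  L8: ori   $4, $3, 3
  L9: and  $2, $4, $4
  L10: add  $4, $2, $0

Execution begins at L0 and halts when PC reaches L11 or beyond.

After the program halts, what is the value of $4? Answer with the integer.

PC=0  or   $2, $1, $4        | $0=0 $1=2 $2=6 $3=4 $4=4
PC=1  xori  $3, $3, 4        | $0=0 $1=2 $2=6 $3=0 $4=4
PC=2  slti  $4, $2, 1        | $0=0 $1=2 $2=6 $3=0 $4=0
PC=3  bne  $0, $3, L8        | $0=0 $1=2 $2=6 $3=0 $4=0  [not taken]
PC=4  add  $4, $3, $3        | $0=0 $1=2 $2=6 $3=0 $4=0
PC=5  ori   $3, $2, 9        | $0=0 $1=2 $2=6 $3=15 $4=0
PC=6  xor  $2, $1, $1        | $0=0 $1=2 $2=0 $3=15 $4=0
PC=7  bne  $3, $4, L9        | $0=0 $1=2 $2=0 $3=15 $4=0  [TAKEN]
PC=8  ori   $4, $3, 3        | $0=0 $1=2 $2=0 $3=15 $4=15
PC=9  and  $2, $4, $4        | $0=0 $1=2 $2=15 $3=15 $4=15
PC=10 add  $4, $2, $0        | $0=0 $1=2 $2=15 $3=15 $4=15

15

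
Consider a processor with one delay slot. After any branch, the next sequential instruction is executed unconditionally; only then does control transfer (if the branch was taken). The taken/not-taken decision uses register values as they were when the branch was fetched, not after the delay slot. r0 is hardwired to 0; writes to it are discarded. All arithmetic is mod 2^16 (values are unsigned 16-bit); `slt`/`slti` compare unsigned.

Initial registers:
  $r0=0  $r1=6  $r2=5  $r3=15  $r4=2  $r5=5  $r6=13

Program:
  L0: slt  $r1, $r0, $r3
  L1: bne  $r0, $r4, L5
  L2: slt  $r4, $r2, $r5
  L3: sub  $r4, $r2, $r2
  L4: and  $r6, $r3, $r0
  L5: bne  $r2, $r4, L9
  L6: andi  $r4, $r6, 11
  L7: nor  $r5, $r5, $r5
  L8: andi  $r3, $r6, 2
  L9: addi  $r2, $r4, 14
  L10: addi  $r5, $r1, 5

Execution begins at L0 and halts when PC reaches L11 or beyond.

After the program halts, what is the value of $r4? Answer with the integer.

  step pc=0: slt  $r1, $r0, $r3  regs=(0,1,5,15,2,5,13)
  step pc=1: bne  $r0, $r4, L5  cond=T  regs=(0,1,5,15,2,5,13)
  step pc=2: slt  $r4, $r2, $r5  regs=(0,1,5,15,0,5,13)
  step pc=5: bne  $r2, $r4, L9  cond=T  regs=(0,1,5,15,0,5,13)
  step pc=6: andi  $r4, $r6, 11  regs=(0,1,5,15,9,5,13)
  step pc=9: addi  $r2, $r4, 14  regs=(0,1,23,15,9,5,13)
  step pc=10: addi  $r5, $r1, 5  regs=(0,1,23,15,9,6,13)

9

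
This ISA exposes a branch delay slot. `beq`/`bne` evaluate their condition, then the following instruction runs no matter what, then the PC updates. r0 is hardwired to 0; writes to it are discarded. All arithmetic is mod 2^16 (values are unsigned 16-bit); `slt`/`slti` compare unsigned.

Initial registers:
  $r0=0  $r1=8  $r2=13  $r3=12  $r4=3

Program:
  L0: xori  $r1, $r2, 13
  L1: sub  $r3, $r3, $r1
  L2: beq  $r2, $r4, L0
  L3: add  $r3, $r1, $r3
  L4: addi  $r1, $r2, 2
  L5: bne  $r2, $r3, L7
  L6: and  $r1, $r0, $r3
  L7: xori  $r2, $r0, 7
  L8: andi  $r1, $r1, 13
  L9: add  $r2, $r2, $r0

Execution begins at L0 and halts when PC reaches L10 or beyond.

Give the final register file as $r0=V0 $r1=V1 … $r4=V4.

PC=0  xori  $r1, $r2, 13     | $r0=0 $r1=0 $r2=13 $r3=12 $r4=3
PC=1  sub  $r3, $r3, $r1     | $r0=0 $r1=0 $r2=13 $r3=12 $r4=3
PC=2  beq  $r2, $r4, L0      | $r0=0 $r1=0 $r2=13 $r3=12 $r4=3  [not taken]
PC=3  add  $r3, $r1, $r3     | $r0=0 $r1=0 $r2=13 $r3=12 $r4=3
PC=4  addi  $r1, $r2, 2      | $r0=0 $r1=15 $r2=13 $r3=12 $r4=3
PC=5  bne  $r2, $r3, L7      | $r0=0 $r1=15 $r2=13 $r3=12 $r4=3  [TAKEN]
PC=6  and  $r1, $r0, $r3     | $r0=0 $r1=0 $r2=13 $r3=12 $r4=3
PC=7  xori  $r2, $r0, 7      | $r0=0 $r1=0 $r2=7 $r3=12 $r4=3
PC=8  andi  $r1, $r1, 13     | $r0=0 $r1=0 $r2=7 $r3=12 $r4=3
PC=9  add  $r2, $r2, $r0     | $r0=0 $r1=0 $r2=7 $r3=12 $r4=3

$r0=0 $r1=0 $r2=7 $r3=12 $r4=3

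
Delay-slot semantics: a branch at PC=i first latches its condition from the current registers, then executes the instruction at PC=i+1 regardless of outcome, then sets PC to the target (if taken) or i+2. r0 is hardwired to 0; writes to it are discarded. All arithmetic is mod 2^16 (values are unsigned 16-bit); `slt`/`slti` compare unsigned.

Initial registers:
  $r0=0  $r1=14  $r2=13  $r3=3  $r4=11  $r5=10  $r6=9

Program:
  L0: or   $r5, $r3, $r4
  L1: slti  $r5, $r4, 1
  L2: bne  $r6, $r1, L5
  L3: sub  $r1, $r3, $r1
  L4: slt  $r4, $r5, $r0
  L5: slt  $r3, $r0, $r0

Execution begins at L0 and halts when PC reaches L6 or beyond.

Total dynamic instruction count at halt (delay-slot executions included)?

5

#0 or   $r5, $r3, $r4 ; 0/14/13/3/11/11/9
#1 slti  $r5, $r4, 1 ; 0/14/13/3/11/0/9
#2 bne  $r6, $r1, L5 ; 0/14/13/3/11/0/9 ; →target
#3 sub  $r1, $r3, $r1 ; 0/65525/13/3/11/0/9
#5 slt  $r3, $r0, $r0 ; 0/65525/13/0/11/0/9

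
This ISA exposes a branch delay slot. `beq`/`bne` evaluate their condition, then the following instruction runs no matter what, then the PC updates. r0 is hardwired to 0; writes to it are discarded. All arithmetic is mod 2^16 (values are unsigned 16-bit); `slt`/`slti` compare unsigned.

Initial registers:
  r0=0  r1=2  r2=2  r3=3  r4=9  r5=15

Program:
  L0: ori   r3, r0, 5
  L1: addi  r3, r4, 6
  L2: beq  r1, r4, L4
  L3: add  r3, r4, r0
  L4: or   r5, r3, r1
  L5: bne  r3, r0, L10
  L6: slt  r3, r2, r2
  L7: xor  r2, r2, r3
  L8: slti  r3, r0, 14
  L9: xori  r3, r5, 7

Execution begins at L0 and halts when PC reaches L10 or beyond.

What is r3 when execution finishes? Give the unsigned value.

0

[0] ori   r3, r0, 5  →  {r0:0, r1:2, r2:2, r3:5, r4:9, r5:15}
[1] addi  r3, r4, 6  →  {r0:0, r1:2, r2:2, r3:15, r4:9, r5:15}
[2] beq  r1, r4, L4  →  {r0:0, r1:2, r2:2, r3:15, r4:9, r5:15}  ⟨branch fallthrough⟩
[3] add  r3, r4, r0  →  {r0:0, r1:2, r2:2, r3:9, r4:9, r5:15}
[4] or   r5, r3, r1  →  {r0:0, r1:2, r2:2, r3:9, r4:9, r5:11}
[5] bne  r3, r0, L10  →  {r0:0, r1:2, r2:2, r3:9, r4:9, r5:11}  ⟨branch taken⟩
[6] slt  r3, r2, r2  →  {r0:0, r1:2, r2:2, r3:0, r4:9, r5:11}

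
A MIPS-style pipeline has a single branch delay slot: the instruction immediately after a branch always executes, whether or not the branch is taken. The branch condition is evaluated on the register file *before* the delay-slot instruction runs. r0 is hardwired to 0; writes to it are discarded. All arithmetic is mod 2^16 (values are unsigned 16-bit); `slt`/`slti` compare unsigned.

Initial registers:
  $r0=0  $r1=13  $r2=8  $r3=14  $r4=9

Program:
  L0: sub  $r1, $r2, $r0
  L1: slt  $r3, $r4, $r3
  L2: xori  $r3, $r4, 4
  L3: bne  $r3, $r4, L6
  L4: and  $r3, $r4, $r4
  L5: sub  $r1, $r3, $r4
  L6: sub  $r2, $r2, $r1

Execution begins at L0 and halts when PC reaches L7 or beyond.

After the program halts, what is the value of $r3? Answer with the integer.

  step pc=0: sub  $r1, $r2, $r0  regs=(0,8,8,14,9)
  step pc=1: slt  $r3, $r4, $r3  regs=(0,8,8,1,9)
  step pc=2: xori  $r3, $r4, 4  regs=(0,8,8,13,9)
  step pc=3: bne  $r3, $r4, L6  cond=T  regs=(0,8,8,13,9)
  step pc=4: and  $r3, $r4, $r4  regs=(0,8,8,9,9)
  step pc=6: sub  $r2, $r2, $r1  regs=(0,8,0,9,9)

9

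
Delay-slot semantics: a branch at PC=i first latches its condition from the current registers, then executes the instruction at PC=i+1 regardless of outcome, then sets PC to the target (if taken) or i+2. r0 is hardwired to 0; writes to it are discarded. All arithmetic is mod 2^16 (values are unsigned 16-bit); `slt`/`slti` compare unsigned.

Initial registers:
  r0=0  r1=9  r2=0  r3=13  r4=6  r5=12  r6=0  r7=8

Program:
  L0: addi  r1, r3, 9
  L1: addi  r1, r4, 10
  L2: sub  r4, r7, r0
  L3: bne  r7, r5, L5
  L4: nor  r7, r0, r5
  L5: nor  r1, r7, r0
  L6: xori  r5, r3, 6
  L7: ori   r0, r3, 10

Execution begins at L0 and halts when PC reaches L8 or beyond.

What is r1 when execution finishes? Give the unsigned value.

[0] addi  r1, r3, 9  →  {r0:0, r1:22, r2:0, r3:13, r4:6, r5:12, r6:0, r7:8}
[1] addi  r1, r4, 10  →  {r0:0, r1:16, r2:0, r3:13, r4:6, r5:12, r6:0, r7:8}
[2] sub  r4, r7, r0  →  {r0:0, r1:16, r2:0, r3:13, r4:8, r5:12, r6:0, r7:8}
[3] bne  r7, r5, L5  →  {r0:0, r1:16, r2:0, r3:13, r4:8, r5:12, r6:0, r7:8}  ⟨branch taken⟩
[4] nor  r7, r0, r5  →  {r0:0, r1:16, r2:0, r3:13, r4:8, r5:12, r6:0, r7:65523}
[5] nor  r1, r7, r0  →  {r0:0, r1:12, r2:0, r3:13, r4:8, r5:12, r6:0, r7:65523}
[6] xori  r5, r3, 6  →  {r0:0, r1:12, r2:0, r3:13, r4:8, r5:11, r6:0, r7:65523}
[7] ori   r0, r3, 10  →  {r0:0, r1:12, r2:0, r3:13, r4:8, r5:11, r6:0, r7:65523}

12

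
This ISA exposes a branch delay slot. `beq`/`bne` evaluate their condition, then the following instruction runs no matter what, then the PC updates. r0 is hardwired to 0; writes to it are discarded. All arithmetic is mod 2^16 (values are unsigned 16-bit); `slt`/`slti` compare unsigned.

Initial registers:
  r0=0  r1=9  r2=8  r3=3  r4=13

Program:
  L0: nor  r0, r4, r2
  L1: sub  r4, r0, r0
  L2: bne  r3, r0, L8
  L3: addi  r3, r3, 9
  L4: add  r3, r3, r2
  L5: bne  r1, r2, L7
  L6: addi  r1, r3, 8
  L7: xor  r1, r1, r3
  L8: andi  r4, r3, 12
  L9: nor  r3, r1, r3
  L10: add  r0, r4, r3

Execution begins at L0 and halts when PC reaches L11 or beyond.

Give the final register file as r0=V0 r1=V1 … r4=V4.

r0=0 r1=9 r2=8 r3=65522 r4=12

  step pc=0: nor  r0, r4, r2  regs=(0,9,8,3,13)
  step pc=1: sub  r4, r0, r0  regs=(0,9,8,3,0)
  step pc=2: bne  r3, r0, L8  cond=T  regs=(0,9,8,3,0)
  step pc=3: addi  r3, r3, 9  regs=(0,9,8,12,0)
  step pc=8: andi  r4, r3, 12  regs=(0,9,8,12,12)
  step pc=9: nor  r3, r1, r3  regs=(0,9,8,65522,12)
  step pc=10: add  r0, r4, r3  regs=(0,9,8,65522,12)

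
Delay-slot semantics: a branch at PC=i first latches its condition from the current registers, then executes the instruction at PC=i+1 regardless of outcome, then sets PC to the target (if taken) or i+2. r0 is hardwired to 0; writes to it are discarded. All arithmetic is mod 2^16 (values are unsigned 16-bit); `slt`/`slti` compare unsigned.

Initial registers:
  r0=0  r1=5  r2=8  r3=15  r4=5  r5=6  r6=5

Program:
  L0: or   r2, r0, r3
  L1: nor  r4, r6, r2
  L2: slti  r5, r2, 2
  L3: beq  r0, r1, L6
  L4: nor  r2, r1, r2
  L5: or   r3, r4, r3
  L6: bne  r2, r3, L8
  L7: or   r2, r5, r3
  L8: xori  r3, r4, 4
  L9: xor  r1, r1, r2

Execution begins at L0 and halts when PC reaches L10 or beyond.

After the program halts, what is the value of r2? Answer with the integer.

PC=0  or   r2, r0, r3        | r0=0 r1=5 r2=15 r3=15 r4=5 r5=6 r6=5
PC=1  nor  r4, r6, r2        | r0=0 r1=5 r2=15 r3=15 r4=65520 r5=6 r6=5
PC=2  slti  r5, r2, 2        | r0=0 r1=5 r2=15 r3=15 r4=65520 r5=0 r6=5
PC=3  beq  r0, r1, L6        | r0=0 r1=5 r2=15 r3=15 r4=65520 r5=0 r6=5  [not taken]
PC=4  nor  r2, r1, r2        | r0=0 r1=5 r2=65520 r3=15 r4=65520 r5=0 r6=5
PC=5  or   r3, r4, r3        | r0=0 r1=5 r2=65520 r3=65535 r4=65520 r5=0 r6=5
PC=6  bne  r2, r3, L8        | r0=0 r1=5 r2=65520 r3=65535 r4=65520 r5=0 r6=5  [TAKEN]
PC=7  or   r2, r5, r3        | r0=0 r1=5 r2=65535 r3=65535 r4=65520 r5=0 r6=5
PC=8  xori  r3, r4, 4        | r0=0 r1=5 r2=65535 r3=65524 r4=65520 r5=0 r6=5
PC=9  xor  r1, r1, r2        | r0=0 r1=65530 r2=65535 r3=65524 r4=65520 r5=0 r6=5

65535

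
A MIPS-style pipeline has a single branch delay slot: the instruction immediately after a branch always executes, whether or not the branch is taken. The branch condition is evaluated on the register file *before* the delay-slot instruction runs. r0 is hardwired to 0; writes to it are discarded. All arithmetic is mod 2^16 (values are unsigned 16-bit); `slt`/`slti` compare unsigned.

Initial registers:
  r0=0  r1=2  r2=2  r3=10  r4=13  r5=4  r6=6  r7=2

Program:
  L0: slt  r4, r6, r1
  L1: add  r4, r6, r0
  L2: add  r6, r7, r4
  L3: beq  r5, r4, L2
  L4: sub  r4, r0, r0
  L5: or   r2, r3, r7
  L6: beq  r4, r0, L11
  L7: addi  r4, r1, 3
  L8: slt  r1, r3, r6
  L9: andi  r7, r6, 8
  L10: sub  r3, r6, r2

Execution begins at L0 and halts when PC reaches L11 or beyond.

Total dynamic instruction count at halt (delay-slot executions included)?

  step pc=0: slt  r4, r6, r1  regs=(0,2,2,10,0,4,6,2)
  step pc=1: add  r4, r6, r0  regs=(0,2,2,10,6,4,6,2)
  step pc=2: add  r6, r7, r4  regs=(0,2,2,10,6,4,8,2)
  step pc=3: beq  r5, r4, L2  cond=F  regs=(0,2,2,10,6,4,8,2)
  step pc=4: sub  r4, r0, r0  regs=(0,2,2,10,0,4,8,2)
  step pc=5: or   r2, r3, r7  regs=(0,2,10,10,0,4,8,2)
  step pc=6: beq  r4, r0, L11  cond=T  regs=(0,2,10,10,0,4,8,2)
  step pc=7: addi  r4, r1, 3  regs=(0,2,10,10,5,4,8,2)

8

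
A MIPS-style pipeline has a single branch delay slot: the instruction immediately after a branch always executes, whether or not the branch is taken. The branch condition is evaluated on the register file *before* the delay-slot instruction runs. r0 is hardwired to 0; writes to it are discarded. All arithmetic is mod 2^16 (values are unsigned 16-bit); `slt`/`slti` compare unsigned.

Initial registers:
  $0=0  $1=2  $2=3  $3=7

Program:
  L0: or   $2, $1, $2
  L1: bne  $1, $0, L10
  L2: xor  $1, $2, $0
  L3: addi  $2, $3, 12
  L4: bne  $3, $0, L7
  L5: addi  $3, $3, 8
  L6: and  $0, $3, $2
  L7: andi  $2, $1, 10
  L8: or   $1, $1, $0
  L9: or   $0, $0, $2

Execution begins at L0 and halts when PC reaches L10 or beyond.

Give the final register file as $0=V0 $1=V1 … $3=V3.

$0=0 $1=3 $2=3 $3=7

  step pc=0: or   $2, $1, $2  regs=(0,2,3,7)
  step pc=1: bne  $1, $0, L10  cond=T  regs=(0,2,3,7)
  step pc=2: xor  $1, $2, $0  regs=(0,3,3,7)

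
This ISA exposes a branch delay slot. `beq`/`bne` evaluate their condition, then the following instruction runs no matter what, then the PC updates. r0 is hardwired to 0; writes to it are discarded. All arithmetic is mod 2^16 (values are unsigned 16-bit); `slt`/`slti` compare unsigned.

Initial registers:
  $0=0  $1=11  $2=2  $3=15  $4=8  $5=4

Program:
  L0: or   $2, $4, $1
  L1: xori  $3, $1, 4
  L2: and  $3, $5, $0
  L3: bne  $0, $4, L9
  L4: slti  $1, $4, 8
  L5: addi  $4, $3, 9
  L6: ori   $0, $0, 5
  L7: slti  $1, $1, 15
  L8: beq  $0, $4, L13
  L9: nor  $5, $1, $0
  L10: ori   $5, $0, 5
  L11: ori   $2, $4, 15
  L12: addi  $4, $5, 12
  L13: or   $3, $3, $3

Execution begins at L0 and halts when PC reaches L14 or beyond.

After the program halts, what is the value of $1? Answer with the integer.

0

[0] or   $2, $4, $1  →  {$0:0, $1:11, $2:11, $3:15, $4:8, $5:4}
[1] xori  $3, $1, 4  →  {$0:0, $1:11, $2:11, $3:15, $4:8, $5:4}
[2] and  $3, $5, $0  →  {$0:0, $1:11, $2:11, $3:0, $4:8, $5:4}
[3] bne  $0, $4, L9  →  {$0:0, $1:11, $2:11, $3:0, $4:8, $5:4}  ⟨branch taken⟩
[4] slti  $1, $4, 8  →  {$0:0, $1:0, $2:11, $3:0, $4:8, $5:4}
[9] nor  $5, $1, $0  →  {$0:0, $1:0, $2:11, $3:0, $4:8, $5:65535}
[10] ori   $5, $0, 5  →  {$0:0, $1:0, $2:11, $3:0, $4:8, $5:5}
[11] ori   $2, $4, 15  →  {$0:0, $1:0, $2:15, $3:0, $4:8, $5:5}
[12] addi  $4, $5, 12  →  {$0:0, $1:0, $2:15, $3:0, $4:17, $5:5}
[13] or   $3, $3, $3  →  {$0:0, $1:0, $2:15, $3:0, $4:17, $5:5}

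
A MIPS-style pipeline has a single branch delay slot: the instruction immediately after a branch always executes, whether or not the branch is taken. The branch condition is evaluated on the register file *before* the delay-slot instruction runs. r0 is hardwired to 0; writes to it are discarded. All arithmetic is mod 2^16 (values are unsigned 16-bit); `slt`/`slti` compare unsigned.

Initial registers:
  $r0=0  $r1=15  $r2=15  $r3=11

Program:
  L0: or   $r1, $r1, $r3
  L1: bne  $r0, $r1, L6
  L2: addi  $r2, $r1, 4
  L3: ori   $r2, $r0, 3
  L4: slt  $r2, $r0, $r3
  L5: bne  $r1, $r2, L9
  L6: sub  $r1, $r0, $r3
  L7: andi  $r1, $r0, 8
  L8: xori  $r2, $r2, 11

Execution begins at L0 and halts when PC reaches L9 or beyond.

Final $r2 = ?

24

#0 or   $r1, $r1, $r3 ; 0/15/15/11
#1 bne  $r0, $r1, L6 ; 0/15/15/11 ; →target
#2 addi  $r2, $r1, 4 ; 0/15/19/11
#6 sub  $r1, $r0, $r3 ; 0/65525/19/11
#7 andi  $r1, $r0, 8 ; 0/0/19/11
#8 xori  $r2, $r2, 11 ; 0/0/24/11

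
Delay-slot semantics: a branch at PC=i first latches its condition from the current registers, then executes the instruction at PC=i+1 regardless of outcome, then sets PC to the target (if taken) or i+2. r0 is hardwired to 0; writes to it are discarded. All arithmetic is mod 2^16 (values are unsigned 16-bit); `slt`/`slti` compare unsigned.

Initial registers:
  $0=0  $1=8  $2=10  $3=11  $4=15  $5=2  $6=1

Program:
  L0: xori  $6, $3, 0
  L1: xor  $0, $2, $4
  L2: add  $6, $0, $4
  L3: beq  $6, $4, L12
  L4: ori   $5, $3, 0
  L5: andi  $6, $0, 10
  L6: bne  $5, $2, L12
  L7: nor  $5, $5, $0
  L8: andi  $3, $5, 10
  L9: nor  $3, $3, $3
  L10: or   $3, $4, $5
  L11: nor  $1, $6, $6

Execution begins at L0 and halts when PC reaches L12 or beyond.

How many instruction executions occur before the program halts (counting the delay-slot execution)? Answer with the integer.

5

#0 xori  $6, $3, 0 ; 0/8/10/11/15/2/11
#1 xor  $0, $2, $4 ; 0/8/10/11/15/2/11
#2 add  $6, $0, $4 ; 0/8/10/11/15/2/15
#3 beq  $6, $4, L12 ; 0/8/10/11/15/2/15 ; →target
#4 ori   $5, $3, 0 ; 0/8/10/11/15/11/15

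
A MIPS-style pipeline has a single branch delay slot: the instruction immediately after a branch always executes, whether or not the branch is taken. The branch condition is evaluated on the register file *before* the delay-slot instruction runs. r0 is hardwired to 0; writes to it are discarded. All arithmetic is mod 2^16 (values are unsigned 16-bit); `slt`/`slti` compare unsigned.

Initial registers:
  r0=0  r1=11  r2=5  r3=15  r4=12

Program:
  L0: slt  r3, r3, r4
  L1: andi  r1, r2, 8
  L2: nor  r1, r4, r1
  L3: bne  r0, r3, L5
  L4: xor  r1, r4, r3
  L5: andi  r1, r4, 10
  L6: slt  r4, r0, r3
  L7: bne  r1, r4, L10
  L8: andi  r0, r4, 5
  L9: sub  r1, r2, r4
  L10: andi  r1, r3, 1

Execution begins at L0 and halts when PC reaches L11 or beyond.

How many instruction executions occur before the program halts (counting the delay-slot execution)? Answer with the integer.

10

#0 slt  r3, r3, r4 ; 0/11/5/0/12
#1 andi  r1, r2, 8 ; 0/0/5/0/12
#2 nor  r1, r4, r1 ; 0/65523/5/0/12
#3 bne  r0, r3, L5 ; 0/65523/5/0/12 ; →fallthru
#4 xor  r1, r4, r3 ; 0/12/5/0/12
#5 andi  r1, r4, 10 ; 0/8/5/0/12
#6 slt  r4, r0, r3 ; 0/8/5/0/0
#7 bne  r1, r4, L10 ; 0/8/5/0/0 ; →target
#8 andi  r0, r4, 5 ; 0/8/5/0/0
#10 andi  r1, r3, 1 ; 0/0/5/0/0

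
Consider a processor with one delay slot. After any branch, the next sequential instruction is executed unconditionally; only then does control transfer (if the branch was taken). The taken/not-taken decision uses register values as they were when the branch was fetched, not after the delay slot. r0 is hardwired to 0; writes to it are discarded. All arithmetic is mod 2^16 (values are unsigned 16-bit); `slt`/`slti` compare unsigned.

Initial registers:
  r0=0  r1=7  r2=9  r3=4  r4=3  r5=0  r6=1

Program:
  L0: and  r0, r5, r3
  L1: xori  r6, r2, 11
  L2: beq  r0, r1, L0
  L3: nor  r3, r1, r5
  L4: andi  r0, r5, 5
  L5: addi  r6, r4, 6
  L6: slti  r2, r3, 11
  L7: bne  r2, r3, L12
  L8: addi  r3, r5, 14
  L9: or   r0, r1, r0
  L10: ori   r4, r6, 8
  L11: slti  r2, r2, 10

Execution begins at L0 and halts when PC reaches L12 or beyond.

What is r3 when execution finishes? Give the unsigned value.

[0] and  r0, r5, r3  →  {r0:0, r1:7, r2:9, r3:4, r4:3, r5:0, r6:1}
[1] xori  r6, r2, 11  →  {r0:0, r1:7, r2:9, r3:4, r4:3, r5:0, r6:2}
[2] beq  r0, r1, L0  →  {r0:0, r1:7, r2:9, r3:4, r4:3, r5:0, r6:2}  ⟨branch fallthrough⟩
[3] nor  r3, r1, r5  →  {r0:0, r1:7, r2:9, r3:65528, r4:3, r5:0, r6:2}
[4] andi  r0, r5, 5  →  {r0:0, r1:7, r2:9, r3:65528, r4:3, r5:0, r6:2}
[5] addi  r6, r4, 6  →  {r0:0, r1:7, r2:9, r3:65528, r4:3, r5:0, r6:9}
[6] slti  r2, r3, 11  →  {r0:0, r1:7, r2:0, r3:65528, r4:3, r5:0, r6:9}
[7] bne  r2, r3, L12  →  {r0:0, r1:7, r2:0, r3:65528, r4:3, r5:0, r6:9}  ⟨branch taken⟩
[8] addi  r3, r5, 14  →  {r0:0, r1:7, r2:0, r3:14, r4:3, r5:0, r6:9}

14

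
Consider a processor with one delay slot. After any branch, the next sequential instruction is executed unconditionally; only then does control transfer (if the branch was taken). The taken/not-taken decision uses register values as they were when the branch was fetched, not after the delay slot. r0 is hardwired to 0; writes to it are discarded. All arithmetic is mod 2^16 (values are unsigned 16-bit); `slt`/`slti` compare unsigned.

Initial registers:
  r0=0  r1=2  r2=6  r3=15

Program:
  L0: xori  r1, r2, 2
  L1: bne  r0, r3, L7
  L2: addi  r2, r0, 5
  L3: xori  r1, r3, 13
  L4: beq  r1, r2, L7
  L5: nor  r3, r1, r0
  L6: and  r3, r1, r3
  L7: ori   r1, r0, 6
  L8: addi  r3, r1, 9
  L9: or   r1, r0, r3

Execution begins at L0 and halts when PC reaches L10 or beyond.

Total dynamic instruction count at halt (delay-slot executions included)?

PC=0  xori  r1, r2, 2        | r0=0 r1=4 r2=6 r3=15
PC=1  bne  r0, r3, L7        | r0=0 r1=4 r2=6 r3=15  [TAKEN]
PC=2  addi  r2, r0, 5        | r0=0 r1=4 r2=5 r3=15
PC=7  ori   r1, r0, 6        | r0=0 r1=6 r2=5 r3=15
PC=8  addi  r3, r1, 9        | r0=0 r1=6 r2=5 r3=15
PC=9  or   r1, r0, r3        | r0=0 r1=15 r2=5 r3=15

6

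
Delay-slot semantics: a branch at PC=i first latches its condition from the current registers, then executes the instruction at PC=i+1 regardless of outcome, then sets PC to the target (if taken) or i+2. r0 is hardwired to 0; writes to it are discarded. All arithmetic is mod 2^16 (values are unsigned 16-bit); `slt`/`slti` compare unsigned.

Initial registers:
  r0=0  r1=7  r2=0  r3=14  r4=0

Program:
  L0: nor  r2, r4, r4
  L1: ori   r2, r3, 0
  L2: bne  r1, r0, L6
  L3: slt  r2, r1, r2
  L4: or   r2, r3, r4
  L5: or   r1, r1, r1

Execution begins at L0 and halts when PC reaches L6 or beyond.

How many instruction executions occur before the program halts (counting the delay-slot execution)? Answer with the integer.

#0 nor  r2, r4, r4 ; 0/7/65535/14/0
#1 ori   r2, r3, 0 ; 0/7/14/14/0
#2 bne  r1, r0, L6 ; 0/7/14/14/0 ; →target
#3 slt  r2, r1, r2 ; 0/7/1/14/0

4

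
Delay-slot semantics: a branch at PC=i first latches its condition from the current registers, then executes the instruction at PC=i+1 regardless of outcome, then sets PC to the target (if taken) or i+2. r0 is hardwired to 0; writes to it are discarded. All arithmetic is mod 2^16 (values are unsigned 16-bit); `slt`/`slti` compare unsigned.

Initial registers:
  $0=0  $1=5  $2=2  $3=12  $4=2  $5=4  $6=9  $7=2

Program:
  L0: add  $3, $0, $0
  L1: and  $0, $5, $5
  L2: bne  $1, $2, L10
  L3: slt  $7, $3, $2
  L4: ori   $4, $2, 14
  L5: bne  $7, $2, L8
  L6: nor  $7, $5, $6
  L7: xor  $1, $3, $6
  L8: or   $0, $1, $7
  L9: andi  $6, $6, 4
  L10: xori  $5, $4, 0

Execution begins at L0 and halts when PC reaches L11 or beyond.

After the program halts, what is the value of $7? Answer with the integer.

PC=0  add  $3, $0, $0        | $0=0 $1=5 $2=2 $3=0 $4=2 $5=4 $6=9 $7=2
PC=1  and  $0, $5, $5        | $0=0 $1=5 $2=2 $3=0 $4=2 $5=4 $6=9 $7=2
PC=2  bne  $1, $2, L10       | $0=0 $1=5 $2=2 $3=0 $4=2 $5=4 $6=9 $7=2  [TAKEN]
PC=3  slt  $7, $3, $2        | $0=0 $1=5 $2=2 $3=0 $4=2 $5=4 $6=9 $7=1
PC=10 xori  $5, $4, 0        | $0=0 $1=5 $2=2 $3=0 $4=2 $5=2 $6=9 $7=1

1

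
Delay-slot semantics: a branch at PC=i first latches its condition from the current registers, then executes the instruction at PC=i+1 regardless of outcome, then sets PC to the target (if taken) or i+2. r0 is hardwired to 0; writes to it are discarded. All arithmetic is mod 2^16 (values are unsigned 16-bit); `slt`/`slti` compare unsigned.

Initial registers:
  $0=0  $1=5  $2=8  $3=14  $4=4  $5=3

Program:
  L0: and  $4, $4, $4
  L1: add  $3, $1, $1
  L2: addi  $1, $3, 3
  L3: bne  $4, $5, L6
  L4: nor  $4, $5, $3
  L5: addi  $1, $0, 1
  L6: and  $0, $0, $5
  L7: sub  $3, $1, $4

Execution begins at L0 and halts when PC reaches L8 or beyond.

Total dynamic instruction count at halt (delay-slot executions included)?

7

PC=0  and  $4, $4, $4        | $0=0 $1=5 $2=8 $3=14 $4=4 $5=3
PC=1  add  $3, $1, $1        | $0=0 $1=5 $2=8 $3=10 $4=4 $5=3
PC=2  addi  $1, $3, 3        | $0=0 $1=13 $2=8 $3=10 $4=4 $5=3
PC=3  bne  $4, $5, L6        | $0=0 $1=13 $2=8 $3=10 $4=4 $5=3  [TAKEN]
PC=4  nor  $4, $5, $3        | $0=0 $1=13 $2=8 $3=10 $4=65524 $5=3
PC=6  and  $0, $0, $5        | $0=0 $1=13 $2=8 $3=10 $4=65524 $5=3
PC=7  sub  $3, $1, $4        | $0=0 $1=13 $2=8 $3=25 $4=65524 $5=3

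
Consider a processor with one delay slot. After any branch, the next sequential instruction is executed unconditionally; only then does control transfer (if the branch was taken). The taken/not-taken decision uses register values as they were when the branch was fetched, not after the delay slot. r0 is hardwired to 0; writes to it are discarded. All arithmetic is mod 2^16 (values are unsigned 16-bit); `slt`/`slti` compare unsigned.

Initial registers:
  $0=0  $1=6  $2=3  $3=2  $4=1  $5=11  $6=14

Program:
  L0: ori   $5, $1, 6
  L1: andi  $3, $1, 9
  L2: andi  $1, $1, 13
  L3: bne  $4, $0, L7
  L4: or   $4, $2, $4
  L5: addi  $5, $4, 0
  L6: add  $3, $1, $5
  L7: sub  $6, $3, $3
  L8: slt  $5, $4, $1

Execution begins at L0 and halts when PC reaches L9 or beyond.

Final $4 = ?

PC=0  ori   $5, $1, 6        | $0=0 $1=6 $2=3 $3=2 $4=1 $5=6 $6=14
PC=1  andi  $3, $1, 9        | $0=0 $1=6 $2=3 $3=0 $4=1 $5=6 $6=14
PC=2  andi  $1, $1, 13       | $0=0 $1=4 $2=3 $3=0 $4=1 $5=6 $6=14
PC=3  bne  $4, $0, L7        | $0=0 $1=4 $2=3 $3=0 $4=1 $5=6 $6=14  [TAKEN]
PC=4  or   $4, $2, $4        | $0=0 $1=4 $2=3 $3=0 $4=3 $5=6 $6=14
PC=7  sub  $6, $3, $3        | $0=0 $1=4 $2=3 $3=0 $4=3 $5=6 $6=0
PC=8  slt  $5, $4, $1        | $0=0 $1=4 $2=3 $3=0 $4=3 $5=1 $6=0

3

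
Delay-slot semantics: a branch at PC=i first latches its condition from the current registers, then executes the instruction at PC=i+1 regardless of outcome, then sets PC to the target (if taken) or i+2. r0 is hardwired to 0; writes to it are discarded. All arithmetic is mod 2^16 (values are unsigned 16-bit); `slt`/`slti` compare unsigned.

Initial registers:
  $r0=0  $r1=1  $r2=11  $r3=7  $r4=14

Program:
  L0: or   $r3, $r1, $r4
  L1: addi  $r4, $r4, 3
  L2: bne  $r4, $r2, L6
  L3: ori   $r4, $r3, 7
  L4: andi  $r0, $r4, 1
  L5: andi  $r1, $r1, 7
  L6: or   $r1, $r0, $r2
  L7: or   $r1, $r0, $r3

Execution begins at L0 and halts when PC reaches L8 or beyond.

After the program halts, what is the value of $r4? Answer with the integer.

#0 or   $r3, $r1, $r4 ; 0/1/11/15/14
#1 addi  $r4, $r4, 3 ; 0/1/11/15/17
#2 bne  $r4, $r2, L6 ; 0/1/11/15/17 ; →target
#3 ori   $r4, $r3, 7 ; 0/1/11/15/15
#6 or   $r1, $r0, $r2 ; 0/11/11/15/15
#7 or   $r1, $r0, $r3 ; 0/15/11/15/15

15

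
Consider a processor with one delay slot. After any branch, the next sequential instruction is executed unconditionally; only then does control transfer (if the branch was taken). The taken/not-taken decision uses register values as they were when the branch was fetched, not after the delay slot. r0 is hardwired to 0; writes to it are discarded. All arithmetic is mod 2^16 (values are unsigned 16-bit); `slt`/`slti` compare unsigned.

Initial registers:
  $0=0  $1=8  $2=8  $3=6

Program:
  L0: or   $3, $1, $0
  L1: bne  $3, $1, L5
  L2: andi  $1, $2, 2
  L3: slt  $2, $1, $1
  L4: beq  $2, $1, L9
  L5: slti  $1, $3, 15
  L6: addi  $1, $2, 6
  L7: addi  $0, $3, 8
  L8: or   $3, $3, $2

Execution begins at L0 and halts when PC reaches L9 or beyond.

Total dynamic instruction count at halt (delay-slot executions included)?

6

#0 or   $3, $1, $0 ; 0/8/8/8
#1 bne  $3, $1, L5 ; 0/8/8/8 ; →fallthru
#2 andi  $1, $2, 2 ; 0/0/8/8
#3 slt  $2, $1, $1 ; 0/0/0/8
#4 beq  $2, $1, L9 ; 0/0/0/8 ; →target
#5 slti  $1, $3, 15 ; 0/1/0/8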